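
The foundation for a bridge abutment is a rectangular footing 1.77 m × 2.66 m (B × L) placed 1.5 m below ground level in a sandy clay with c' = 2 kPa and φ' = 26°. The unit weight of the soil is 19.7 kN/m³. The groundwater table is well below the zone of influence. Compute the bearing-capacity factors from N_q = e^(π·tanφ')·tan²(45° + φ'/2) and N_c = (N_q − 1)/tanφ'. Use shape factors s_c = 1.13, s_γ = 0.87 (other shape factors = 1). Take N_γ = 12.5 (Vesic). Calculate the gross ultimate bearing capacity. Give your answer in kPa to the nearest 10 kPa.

tan26° = 0.4877, so N_q = e^(π×0.4877)·tan²(58°) = 4.629 × 2.561 = 11.85.
N_c = (11.85 − 1)/tan26° = 22.25.
Overburden at base level: q = 19.7 × 1.5 = 29.55 kPa.
Cohesion term c·N_c·s_c = 2 × 22.254 × 1.13 = 50.295 kPa; surcharge term q·N_q = 29.55 × 11.854 = 350.29 kPa; self-weight term 0.5·γ·B·N_γ·s_γ = 0.5 × 19.7 × 1.77 × 12.5 × 0.87 = 189.6 kPa.
q_ult = 50.295 + 350.29 + 189.6 = 590.19 kPa.

q_ult ≈ 590 kPa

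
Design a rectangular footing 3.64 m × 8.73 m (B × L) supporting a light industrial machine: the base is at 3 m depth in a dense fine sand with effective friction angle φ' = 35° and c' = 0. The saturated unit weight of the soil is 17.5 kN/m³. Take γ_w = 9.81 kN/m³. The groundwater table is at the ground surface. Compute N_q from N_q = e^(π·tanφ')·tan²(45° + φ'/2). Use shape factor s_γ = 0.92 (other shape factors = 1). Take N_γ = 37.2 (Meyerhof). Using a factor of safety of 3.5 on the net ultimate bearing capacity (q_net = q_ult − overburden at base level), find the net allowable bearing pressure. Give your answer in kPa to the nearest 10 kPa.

q_all(net) ≈ 350 kPa

N_q = e^(π·tan35°)·tan²(62.5°) = 33.3.
With the water table at the surface the whole profile is submerged: γ' = 17.5 − 9.81 = 7.69 kN/m³, so q = γ'·D_f = 23.07 kPa; the same γ' applies in the ½γBN_γ term.
q_ult = q·N_q + 0.5·γ·B·N_γ·s_γ
     = 23.07 × 33.296 + 0.5 × 7.69 × 3.64 × 37.2 × 0.92
     = 768.14 + 478.99 = 1247.1 kPa.
q_net = 1247.1 − 23.07 = 1224.1 kPa.
q_all(net) = 1224.1 / 3.5 = 349.73 kPa.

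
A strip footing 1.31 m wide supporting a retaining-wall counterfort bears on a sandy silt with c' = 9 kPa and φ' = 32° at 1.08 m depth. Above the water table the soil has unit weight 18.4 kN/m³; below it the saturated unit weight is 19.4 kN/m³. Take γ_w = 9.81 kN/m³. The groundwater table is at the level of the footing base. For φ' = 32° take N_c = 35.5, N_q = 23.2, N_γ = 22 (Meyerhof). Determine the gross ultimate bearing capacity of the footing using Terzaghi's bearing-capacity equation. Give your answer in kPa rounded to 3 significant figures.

Effective surcharge at the founding depth q = γ·D_f = 18.4 × 1.08 = 19.872 kPa.
The water table coincides with the base, so in the self-weight term γ → γ' = 9.59 kN/m³.
q_ult = c·N_c + q·N_q + 0.5·γ·B·N_γ
     = 9 × 35.5 + 19.872 × 23.2 + 0.5 × 9.59 × 1.31 × 22
     = 319.5 + 461.03 + 138.19 = 918.72 kPa.

q_ult ≈ 919 kPa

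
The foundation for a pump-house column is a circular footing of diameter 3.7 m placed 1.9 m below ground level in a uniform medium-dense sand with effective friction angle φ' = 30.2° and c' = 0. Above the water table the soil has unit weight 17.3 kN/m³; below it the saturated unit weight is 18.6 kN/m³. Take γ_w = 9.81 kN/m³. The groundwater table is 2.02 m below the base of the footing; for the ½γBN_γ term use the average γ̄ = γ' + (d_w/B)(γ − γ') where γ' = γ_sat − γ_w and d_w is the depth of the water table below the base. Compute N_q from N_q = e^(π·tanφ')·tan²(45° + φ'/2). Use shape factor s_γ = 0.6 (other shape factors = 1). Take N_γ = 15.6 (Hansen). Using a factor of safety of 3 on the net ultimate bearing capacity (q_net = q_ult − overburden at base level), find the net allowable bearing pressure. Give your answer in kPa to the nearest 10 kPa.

N_q = e^(π·tan30.2°)·tan²(60.1°) = 18.82.
q = γ·D_f = 17.3 × 1.9 = 32.87 kPa.
γ' = 8.79 kN/m³; averaging over the depth B below the base, γ̄ = γ' + (d_w/B)(γ − γ') = 13.436 kN/m³.
q·N_q = 32.87 × 18.824 = 618.74 kPa
0.5·γ·B·N_γ·s_γ = 0.5 × 13.436 × 3.7 × 15.6 × 0.6 = 232.66 kPa
q_ult = 618.74 + 232.66 = 851.4 kPa.
q_net = 851.4 − 32.87 = 818.53 kPa.
q_all(net) = 818.53 / 3 = 272.84 kPa.

q_all(net) ≈ 270 kPa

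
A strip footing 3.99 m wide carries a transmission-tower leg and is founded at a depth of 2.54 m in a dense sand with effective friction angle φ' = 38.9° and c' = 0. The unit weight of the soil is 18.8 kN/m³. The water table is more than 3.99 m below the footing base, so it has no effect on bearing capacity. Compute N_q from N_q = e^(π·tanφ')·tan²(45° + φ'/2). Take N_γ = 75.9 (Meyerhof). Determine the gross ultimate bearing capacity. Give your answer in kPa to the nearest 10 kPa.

tan38.9° = 0.8069, so N_q = e^(π×0.8069)·tan²(64.45°) = 12.616 × 4.376 = 55.2.
Effective surcharge at the founding depth q = γ·D_f = 18.8 × 2.54 = 47.752 kPa.
q_ult = q·N_q + 0.5·γ·B·N_γ
     = 47.752 × 55.204 + 0.5 × 18.8 × 3.99 × 75.9
     = 2636.1 + 2846.7 = 5482.8 kPa.

q_ult ≈ 5480 kPa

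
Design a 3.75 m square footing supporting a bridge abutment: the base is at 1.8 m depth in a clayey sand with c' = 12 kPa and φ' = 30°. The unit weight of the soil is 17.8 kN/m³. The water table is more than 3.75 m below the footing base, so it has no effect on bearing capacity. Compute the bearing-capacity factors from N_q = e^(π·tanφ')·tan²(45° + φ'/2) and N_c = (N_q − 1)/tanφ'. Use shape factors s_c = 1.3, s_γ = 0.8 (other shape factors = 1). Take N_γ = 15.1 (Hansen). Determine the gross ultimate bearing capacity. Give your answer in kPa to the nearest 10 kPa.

q_ult ≈ 1460 kPa

tan30° = 0.5774, so N_q = e^(π×0.5774)·tan²(60°) = 6.134 × 3.0 = 18.4.
N_c = (18.4 − 1)/tan30° = 30.14.
q = γ·D_f = 17.8 × 1.8 = 32.04 kPa.
c·N_c·s_c = 12 × 30.14 × 1.3 = 470.18 kPa
q·N_q = 32.04 × 18.401 = 589.57 kPa
0.5·γ·B·N_γ·s_γ = 0.5 × 17.8 × 3.75 × 15.1 × 0.8 = 403.17 kPa
q_ult = 470.18 + 589.57 + 403.17 = 1462.9 kPa.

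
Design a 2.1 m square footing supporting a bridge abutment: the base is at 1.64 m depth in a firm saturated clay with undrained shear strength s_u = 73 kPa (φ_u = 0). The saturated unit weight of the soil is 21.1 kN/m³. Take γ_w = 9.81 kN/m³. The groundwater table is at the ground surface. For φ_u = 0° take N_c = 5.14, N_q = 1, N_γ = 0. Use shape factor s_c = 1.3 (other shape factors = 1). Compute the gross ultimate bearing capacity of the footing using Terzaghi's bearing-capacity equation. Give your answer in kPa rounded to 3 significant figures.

q_ult ≈ 506 kPa

With the water table at the surface the whole profile is submerged: γ' = 21.1 − 9.81 = 11.29 kN/m³, so q = γ'·D_f = 18.516 kPa.
q_ult = c·N_c·s_c + q·N_q
     = 73 × 5.14 × 1.3 + 18.516 × 1
     = 487.79 + 18.516 = 506.3 kPa.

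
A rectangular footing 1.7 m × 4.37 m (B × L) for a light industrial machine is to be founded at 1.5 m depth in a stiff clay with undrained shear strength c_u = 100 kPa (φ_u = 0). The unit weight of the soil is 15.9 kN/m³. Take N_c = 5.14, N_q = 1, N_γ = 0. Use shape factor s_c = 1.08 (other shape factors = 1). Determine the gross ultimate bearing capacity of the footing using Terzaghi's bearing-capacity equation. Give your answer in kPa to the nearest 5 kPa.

q_ult ≈ 580 kPa

Overburden at base level: q = 15.9 × 1.5 = 23.85 kPa.
Cohesion term c·N_c·s_c = 100 × 5.14 × 1.08 = 555.12 kPa; surcharge term q·N_q = 23.85 × 1 = 23.85 kPa.
q_ult = 555.12 + 23.85 = 578.97 kPa.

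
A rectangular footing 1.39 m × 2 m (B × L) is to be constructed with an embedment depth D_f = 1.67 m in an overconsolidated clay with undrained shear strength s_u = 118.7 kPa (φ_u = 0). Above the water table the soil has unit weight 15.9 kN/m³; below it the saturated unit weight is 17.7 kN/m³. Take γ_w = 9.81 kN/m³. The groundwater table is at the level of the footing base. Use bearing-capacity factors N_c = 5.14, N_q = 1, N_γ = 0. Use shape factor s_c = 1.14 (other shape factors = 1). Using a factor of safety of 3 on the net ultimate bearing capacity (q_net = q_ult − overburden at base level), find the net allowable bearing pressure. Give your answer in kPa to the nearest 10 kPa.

Effective surcharge at the founding depth q = γ·D_f = 15.9 × 1.67 = 26.553 kPa.
q_ult = c·N_c·s_c + q·N_q
     = 118.7 × 5.14 × 1.14 + 26.553 × 1
     = 695.53 + 26.553 = 722.09 kPa.
q_net = 722.09 − 26.553 = 695.53 kPa.
q_all(net) = 695.53 / 3 = 231.84 kPa.

q_all(net) ≈ 230 kPa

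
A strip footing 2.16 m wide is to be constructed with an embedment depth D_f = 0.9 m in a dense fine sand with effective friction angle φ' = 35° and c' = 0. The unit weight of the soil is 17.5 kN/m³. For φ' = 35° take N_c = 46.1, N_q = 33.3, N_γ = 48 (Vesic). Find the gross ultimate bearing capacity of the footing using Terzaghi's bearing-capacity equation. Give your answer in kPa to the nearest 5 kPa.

q = γ·D_f = 17.5 × 0.9 = 15.75 kPa.
q·N_q = 15.75 × 33.3 = 524.47 kPa
0.5·γ·B·N_γ = 0.5 × 17.5 × 2.16 × 48 = 907.2 kPa
q_ult = 524.47 + 907.2 = 1431.7 kPa.

q_ult ≈ 1430 kPa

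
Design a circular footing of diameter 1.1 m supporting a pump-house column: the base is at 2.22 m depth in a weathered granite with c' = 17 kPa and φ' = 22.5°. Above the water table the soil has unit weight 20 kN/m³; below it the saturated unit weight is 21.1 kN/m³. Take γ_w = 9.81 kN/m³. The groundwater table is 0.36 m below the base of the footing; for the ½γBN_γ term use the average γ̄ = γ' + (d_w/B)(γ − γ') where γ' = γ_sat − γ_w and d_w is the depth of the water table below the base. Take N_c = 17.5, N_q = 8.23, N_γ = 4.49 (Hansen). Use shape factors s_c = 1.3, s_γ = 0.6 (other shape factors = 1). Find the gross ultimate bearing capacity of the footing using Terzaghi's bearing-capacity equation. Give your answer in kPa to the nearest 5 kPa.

q = γ·D_f = 20 × 2.22 = 44.4 kPa.
γ' = 11.29 kN/m³; averaging over the depth B below the base, γ̄ = γ' + (d_w/B)(γ − γ') = 14.141 kN/m³.
c·N_c·s_c = 17 × 17.5 × 1.3 = 386.75 kPa
q·N_q = 44.4 × 8.23 = 365.41 kPa
0.5·γ·B·N_γ·s_γ = 0.5 × 14.141 × 1.1 × 4.49 × 0.6 = 20.952 kPa
q_ult = 386.75 + 365.41 + 20.952 = 773.11 kPa.

q_ult ≈ 775 kPa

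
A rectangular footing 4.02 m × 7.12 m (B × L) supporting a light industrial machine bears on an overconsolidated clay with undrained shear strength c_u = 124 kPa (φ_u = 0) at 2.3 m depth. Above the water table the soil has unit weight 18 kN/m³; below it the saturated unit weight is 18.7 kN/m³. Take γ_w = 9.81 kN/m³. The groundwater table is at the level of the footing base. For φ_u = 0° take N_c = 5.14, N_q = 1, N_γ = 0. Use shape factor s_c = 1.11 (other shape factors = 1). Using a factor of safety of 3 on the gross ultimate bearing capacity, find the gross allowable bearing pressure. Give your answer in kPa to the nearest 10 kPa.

q = γ·D_f = 18 × 2.3 = 41.4 kPa.
c·N_c·s_c = 124 × 5.14 × 1.11 = 707.47 kPa
q·N_q = 41.4 × 1 = 41.4 kPa
q_ult = 707.47 + 41.4 = 748.87 kPa.
q_all = 748.87 / 3 = 249.62 kPa.

q_all ≈ 250 kPa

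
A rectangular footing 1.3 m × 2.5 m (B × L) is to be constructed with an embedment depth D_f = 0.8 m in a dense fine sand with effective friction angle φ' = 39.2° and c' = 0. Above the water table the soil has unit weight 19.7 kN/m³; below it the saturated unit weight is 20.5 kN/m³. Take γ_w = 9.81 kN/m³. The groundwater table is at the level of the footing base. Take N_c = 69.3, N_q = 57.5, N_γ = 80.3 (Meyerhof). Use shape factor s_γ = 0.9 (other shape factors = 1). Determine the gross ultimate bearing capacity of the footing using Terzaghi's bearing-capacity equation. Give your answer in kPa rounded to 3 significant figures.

q_ult ≈ 1410 kPa

Effective surcharge at the founding depth q = γ·D_f = 19.7 × 0.8 = 15.76 kPa.
The water table coincides with the base, so in the self-weight term γ → γ' = 10.69 kN/m³.
q_ult = q·N_q + 0.5·γ·B·N_γ·s_γ
     = 15.76 × 57.5 + 0.5 × 10.69 × 1.3 × 80.3 × 0.9
     = 906.2 + 502.17 = 1408.4 kPa.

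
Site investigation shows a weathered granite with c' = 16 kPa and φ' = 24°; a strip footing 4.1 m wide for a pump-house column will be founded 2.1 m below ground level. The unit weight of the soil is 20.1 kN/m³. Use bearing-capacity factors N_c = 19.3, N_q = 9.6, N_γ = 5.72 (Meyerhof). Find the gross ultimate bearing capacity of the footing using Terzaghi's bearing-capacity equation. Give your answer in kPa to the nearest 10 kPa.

Overburden at base level: q = 20.1 × 2.1 = 42.21 kPa.
Cohesion term c·N_c = 16 × 19.3 = 308.8 kPa; surcharge term q·N_q = 42.21 × 9.6 = 405.22 kPa; self-weight term 0.5·γ·B·N_γ = 0.5 × 20.1 × 4.1 × 5.72 = 235.69 kPa.
q_ult = 308.8 + 405.22 + 235.69 = 949.71 kPa.

q_ult ≈ 950 kPa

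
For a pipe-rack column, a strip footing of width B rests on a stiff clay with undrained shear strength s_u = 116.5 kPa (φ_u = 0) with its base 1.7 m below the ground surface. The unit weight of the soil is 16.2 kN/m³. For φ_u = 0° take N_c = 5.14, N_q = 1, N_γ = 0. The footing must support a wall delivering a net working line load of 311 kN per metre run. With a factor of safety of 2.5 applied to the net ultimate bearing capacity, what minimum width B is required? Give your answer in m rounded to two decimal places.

Overburden at base level: q = 16.2 × 1.7 = 27.54 kPa.
Cohesion term c·N_c = 116.5 × 5.14 = 598.81 kPa; surcharge term q·N_q = 27.54 × 1 = 27.54 kPa.
q_ult = 598.81 + 27.54 = 626.35 kPa.
For φ = 0 the ½γBN_γ term vanishes, so q_ult is independent of B. q_net = 626.35 − 27.54 = 598.81 kPa; q_all(net) = 598.81/2.5 = 239.52 kPa.
Required width B = w / q_all(net) = 311 / 239.52 = 1.298 m.

B = 1.30 m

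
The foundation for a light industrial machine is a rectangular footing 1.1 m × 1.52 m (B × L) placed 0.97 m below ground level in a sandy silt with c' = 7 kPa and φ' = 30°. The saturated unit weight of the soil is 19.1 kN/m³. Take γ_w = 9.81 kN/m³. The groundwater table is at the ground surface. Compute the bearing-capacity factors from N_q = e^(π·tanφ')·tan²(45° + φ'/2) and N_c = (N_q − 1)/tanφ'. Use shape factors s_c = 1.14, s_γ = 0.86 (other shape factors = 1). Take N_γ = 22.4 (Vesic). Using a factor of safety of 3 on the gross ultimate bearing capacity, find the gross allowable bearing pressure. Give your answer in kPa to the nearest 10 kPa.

q_all ≈ 170 kPa

N_q = e^(π·tan30°)·tan²(60°) = 18.4; N_c = (N_q − 1)/tanφ' = 30.14.
With the water table at the surface the whole profile is submerged: γ' = 19.1 − 9.81 = 9.29 kN/m³, so q = γ'·D_f = 9.0113 kPa; the same γ' applies in the ½γBN_γ term.
q_ult = c·N_c·s_c + q·N_q + 0.5·γ·B·N_γ·s_γ
     = 7 × 30.14 × 1.14 + 9.0113 × 18.401 + 0.5 × 9.29 × 1.1 × 22.4 × 0.86
     = 240.51 + 165.82 + 98.429 = 504.76 kPa.
q_all = 504.76 / 3 = 168.25 kPa.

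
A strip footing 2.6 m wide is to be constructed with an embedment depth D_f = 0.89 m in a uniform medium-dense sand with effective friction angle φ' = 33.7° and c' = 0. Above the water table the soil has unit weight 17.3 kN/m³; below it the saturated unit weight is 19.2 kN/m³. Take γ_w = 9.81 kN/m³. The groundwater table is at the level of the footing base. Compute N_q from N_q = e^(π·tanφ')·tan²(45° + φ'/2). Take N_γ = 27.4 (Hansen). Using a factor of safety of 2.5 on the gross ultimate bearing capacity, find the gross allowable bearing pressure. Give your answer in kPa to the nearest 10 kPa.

N_q = e^(π·tan33.7°)·tan²(61.85°) = 28.39.
q = γ·D_f = 17.3 × 0.89 = 15.397 kPa.
For the ½γBN_γ term take γ' = 19.2 − 9.81 = 9.39 kN/m³ (soil below base is submerged).
q·N_q = 15.397 × 28.386 = 437.06 kPa
0.5·γ·B·N_γ = 0.5 × 9.39 × 2.6 × 27.4 = 334.47 kPa
q_ult = 437.06 + 334.47 = 771.53 kPa.
q_all = 771.53 / 2.5 = 308.61 kPa.

q_all ≈ 310 kPa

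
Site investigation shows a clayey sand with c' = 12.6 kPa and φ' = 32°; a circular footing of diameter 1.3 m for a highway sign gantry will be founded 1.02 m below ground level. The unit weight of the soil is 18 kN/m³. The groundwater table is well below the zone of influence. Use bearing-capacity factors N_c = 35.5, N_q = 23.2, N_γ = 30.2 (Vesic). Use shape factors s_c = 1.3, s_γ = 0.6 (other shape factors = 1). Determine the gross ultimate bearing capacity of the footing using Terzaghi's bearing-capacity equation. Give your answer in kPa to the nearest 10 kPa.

q = γ·D_f = 18 × 1.02 = 18.36 kPa.
c·N_c·s_c = 12.6 × 35.5 × 1.3 = 581.49 kPa
q·N_q = 18.36 × 23.2 = 425.95 kPa
0.5·γ·B·N_γ·s_γ = 0.5 × 18 × 1.3 × 30.2 × 0.6 = 212 kPa
q_ult = 581.49 + 425.95 + 212 = 1219.4 kPa.

q_ult ≈ 1220 kPa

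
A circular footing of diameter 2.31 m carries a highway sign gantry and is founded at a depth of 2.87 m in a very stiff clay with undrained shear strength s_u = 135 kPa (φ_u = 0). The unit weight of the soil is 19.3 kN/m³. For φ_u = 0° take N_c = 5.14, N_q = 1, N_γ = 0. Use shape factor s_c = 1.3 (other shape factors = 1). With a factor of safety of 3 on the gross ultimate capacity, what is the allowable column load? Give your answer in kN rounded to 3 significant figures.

Overburden at base level: q = 19.3 × 2.87 = 55.391 kPa.
Cohesion term c·N_c·s_c = 135 × 5.14 × 1.3 = 902.07 kPa; surcharge term q·N_q = 55.391 × 1 = 55.391 kPa.
q_ult = 902.07 + 55.391 = 957.46 kPa.
Gross allowable pressure q_all = 957.46 / 3 = 319.15 kPa.
Footing area = 4.191 m², so allowable column load = 319.15 × 4.191 = 1337.6 kN.

P_all ≈ 1340 kN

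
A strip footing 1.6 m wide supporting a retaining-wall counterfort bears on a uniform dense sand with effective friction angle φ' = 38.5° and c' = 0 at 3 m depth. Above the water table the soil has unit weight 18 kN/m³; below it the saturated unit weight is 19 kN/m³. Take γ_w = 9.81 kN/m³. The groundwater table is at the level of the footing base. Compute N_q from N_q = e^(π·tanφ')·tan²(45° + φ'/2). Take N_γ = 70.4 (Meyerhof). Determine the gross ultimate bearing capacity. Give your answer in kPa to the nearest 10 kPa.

q_ult ≈ 3340 kPa

tan38.5° = 0.7954, so N_q = e^(π×0.7954)·tan²(64.25°) = 12.17 × 4.298 = 52.31.
Overburden at base level: q = 18 × 3 = 54 kPa.
Below the base the soil is submerged, so the ½γBN_γ term uses γ' = 19 − 9.81 = 9.19 kN/m³.
Surcharge term q·N_q = 54 × 52.307 = 2824.6 kPa; self-weight term 0.5·γ·B·N_γ = 0.5 × 9.19 × 1.6 × 70.4 = 517.58 kPa.
q_ult = 2824.6 + 517.58 = 3342.2 kPa.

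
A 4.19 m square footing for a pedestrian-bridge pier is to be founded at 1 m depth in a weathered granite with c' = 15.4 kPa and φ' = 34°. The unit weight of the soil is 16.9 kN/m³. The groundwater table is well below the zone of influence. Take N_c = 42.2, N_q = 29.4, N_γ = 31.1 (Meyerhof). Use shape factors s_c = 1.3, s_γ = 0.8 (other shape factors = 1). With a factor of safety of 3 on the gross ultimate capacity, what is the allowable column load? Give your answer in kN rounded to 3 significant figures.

P_all ≈ 13000 kN

q = γ·D_f = 16.9 × 1 = 16.9 kPa.
c·N_c·s_c = 15.4 × 42.2 × 1.3 = 844.84 kPa
q·N_q = 16.9 × 29.4 = 496.86 kPa
0.5·γ·B·N_γ·s_γ = 0.5 × 16.9 × 4.19 × 31.1 × 0.8 = 880.89 kPa
q_ult = 844.84 + 496.86 + 880.89 = 2222.6 kPa.
Gross allowable pressure q_all = 2222.6 / 3 = 740.86 kPa.
Footing area = 17.5561 m², so allowable column load = 740.86 × 17.5561 = 13007 kN.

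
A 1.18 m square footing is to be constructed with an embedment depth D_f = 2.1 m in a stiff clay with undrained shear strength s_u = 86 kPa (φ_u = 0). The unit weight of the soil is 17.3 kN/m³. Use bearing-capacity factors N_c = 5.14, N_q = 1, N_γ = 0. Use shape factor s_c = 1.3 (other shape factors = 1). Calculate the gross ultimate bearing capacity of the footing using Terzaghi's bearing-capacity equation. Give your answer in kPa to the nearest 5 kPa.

Effective surcharge at the founding depth q = γ·D_f = 17.3 × 2.1 = 36.33 kPa.
q_ult = c·N_c·s_c + q·N_q
     = 86 × 5.14 × 1.3 + 36.33 × 1
     = 574.65 + 36.33 = 610.98 kPa.

q_ult ≈ 610 kPa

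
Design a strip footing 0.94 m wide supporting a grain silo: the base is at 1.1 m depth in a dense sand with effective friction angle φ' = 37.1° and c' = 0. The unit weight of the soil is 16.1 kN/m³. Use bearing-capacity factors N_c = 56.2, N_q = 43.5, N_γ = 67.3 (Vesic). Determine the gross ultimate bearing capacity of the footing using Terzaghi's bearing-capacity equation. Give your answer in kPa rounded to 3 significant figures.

q_ult ≈ 1280 kPa

q = γ·D_f = 16.1 × 1.1 = 17.71 kPa.
q·N_q = 17.71 × 43.5 = 770.39 kPa
0.5·γ·B·N_γ = 0.5 × 16.1 × 0.94 × 67.3 = 509.26 kPa
q_ult = 770.39 + 509.26 = 1279.6 kPa.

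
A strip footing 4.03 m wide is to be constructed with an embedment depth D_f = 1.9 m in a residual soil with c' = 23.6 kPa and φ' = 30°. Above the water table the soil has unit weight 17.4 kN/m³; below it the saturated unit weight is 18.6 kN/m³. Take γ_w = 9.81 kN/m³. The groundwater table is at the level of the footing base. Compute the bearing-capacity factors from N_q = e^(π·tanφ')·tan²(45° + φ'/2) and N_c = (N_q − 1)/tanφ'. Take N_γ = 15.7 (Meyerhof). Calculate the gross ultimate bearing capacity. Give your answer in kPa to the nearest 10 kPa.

tan30° = 0.5774, so N_q = e^(π×0.5774)·tan²(60°) = 6.134 × 3.0 = 18.4.
N_c = (18.4 − 1)/tan30° = 30.14.
Overburden at base level: q = 17.4 × 1.9 = 33.06 kPa.
Below the base the soil is submerged, so the ½γBN_γ term uses γ' = 18.6 − 9.81 = 8.79 kN/m³.
Cohesion term c·N_c = 23.6 × 30.14 = 711.3 kPa; surcharge term q·N_q = 33.06 × 18.401 = 608.34 kPa; self-weight term 0.5·γ·B·N_γ = 0.5 × 8.79 × 4.03 × 15.7 = 278.08 kPa.
q_ult = 711.3 + 608.34 + 278.08 = 1597.7 kPa.

q_ult ≈ 1600 kPa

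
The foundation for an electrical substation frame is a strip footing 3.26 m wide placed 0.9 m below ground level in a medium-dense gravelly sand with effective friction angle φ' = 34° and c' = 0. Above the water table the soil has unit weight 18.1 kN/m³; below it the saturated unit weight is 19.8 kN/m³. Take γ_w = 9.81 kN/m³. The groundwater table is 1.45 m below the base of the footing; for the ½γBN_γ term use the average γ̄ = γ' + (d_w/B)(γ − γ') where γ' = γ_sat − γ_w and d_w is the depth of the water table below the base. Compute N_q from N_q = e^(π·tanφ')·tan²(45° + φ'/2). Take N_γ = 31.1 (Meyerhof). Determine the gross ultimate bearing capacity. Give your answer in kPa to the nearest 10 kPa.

q_ult ≈ 1170 kPa

tan34° = 0.6745, so N_q = e^(π×0.6745)·tan²(62°) = 8.323 × 3.537 = 29.44.
Effective surcharge at the founding depth q = γ·D_f = 18.1 × 0.9 = 16.29 kPa.
With d_w = 1.45 m < B, γ̄ = 9.99 + (1.45/3.26) × (18.1 − 9.99) = 13.597 kN/m³.
q_ult = q·N_q + 0.5·γ·B·N_γ
     = 16.29 × 29.44 + 0.5 × 13.597 × 3.26 × 31.1
     = 479.57 + 689.28 = 1168.9 kPa.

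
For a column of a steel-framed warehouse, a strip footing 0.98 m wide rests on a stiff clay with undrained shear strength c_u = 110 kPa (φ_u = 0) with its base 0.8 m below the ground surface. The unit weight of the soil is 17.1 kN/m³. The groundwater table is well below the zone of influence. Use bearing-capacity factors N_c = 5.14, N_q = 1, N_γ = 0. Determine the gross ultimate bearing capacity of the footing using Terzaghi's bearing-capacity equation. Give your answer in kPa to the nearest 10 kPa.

Effective surcharge at the founding depth q = γ·D_f = 17.1 × 0.8 = 13.68 kPa.
q_ult = c·N_c + q·N_q
     = 110 × 5.14 + 13.68 × 1
     = 565.4 + 13.68 = 579.08 kPa.

q_ult ≈ 580 kPa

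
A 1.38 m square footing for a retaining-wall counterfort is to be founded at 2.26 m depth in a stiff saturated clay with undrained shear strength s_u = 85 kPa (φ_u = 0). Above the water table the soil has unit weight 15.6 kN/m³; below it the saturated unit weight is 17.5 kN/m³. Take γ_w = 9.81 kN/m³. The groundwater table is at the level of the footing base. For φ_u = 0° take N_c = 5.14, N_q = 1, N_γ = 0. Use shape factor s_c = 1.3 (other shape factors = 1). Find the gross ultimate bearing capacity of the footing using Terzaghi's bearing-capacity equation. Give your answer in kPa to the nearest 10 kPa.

Effective surcharge at the founding depth q = γ·D_f = 15.6 × 2.26 = 35.256 kPa.
q_ult = c·N_c·s_c + q·N_q
     = 85 × 5.14 × 1.3 + 35.256 × 1
     = 567.97 + 35.256 = 603.23 kPa.

q_ult ≈ 600 kPa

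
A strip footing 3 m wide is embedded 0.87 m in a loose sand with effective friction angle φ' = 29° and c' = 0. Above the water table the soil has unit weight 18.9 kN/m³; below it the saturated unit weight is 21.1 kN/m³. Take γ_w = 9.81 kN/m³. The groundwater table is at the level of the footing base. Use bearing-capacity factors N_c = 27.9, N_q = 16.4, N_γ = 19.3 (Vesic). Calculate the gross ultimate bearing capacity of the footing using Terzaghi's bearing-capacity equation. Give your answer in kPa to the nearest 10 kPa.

Overburden at base level: q = 18.9 × 0.87 = 16.443 kPa.
Below the base the soil is submerged, so the ½γBN_γ term uses γ' = 21.1 − 9.81 = 11.29 kN/m³.
Surcharge term q·N_q = 16.443 × 16.4 = 269.67 kPa; self-weight term 0.5·γ·B·N_γ = 0.5 × 11.29 × 3 × 19.3 = 326.85 kPa.
q_ult = 269.67 + 326.85 = 596.51 kPa.

q_ult ≈ 600 kPa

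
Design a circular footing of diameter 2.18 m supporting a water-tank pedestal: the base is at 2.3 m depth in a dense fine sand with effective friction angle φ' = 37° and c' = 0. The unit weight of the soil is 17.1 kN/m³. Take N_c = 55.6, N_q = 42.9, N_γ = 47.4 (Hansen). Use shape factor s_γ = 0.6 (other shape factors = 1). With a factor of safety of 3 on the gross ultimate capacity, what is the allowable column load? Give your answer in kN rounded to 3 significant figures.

Overburden at base level: q = 17.1 × 2.3 = 39.33 kPa.
Surcharge term q·N_q = 39.33 × 42.9 = 1687.3 kPa; self-weight term 0.5·γ·B·N_γ·s_γ = 0.5 × 17.1 × 2.18 × 47.4 × 0.6 = 530.09 kPa.
q_ult = 1687.3 + 530.09 = 2217.4 kPa.
Gross allowable pressure q_all = 2217.4 / 3 = 739.12 kPa.
Footing area = 3.7325 m², so allowable column load = 739.12 × 3.7325 = 2758.8 kN.

P_all ≈ 2760 kN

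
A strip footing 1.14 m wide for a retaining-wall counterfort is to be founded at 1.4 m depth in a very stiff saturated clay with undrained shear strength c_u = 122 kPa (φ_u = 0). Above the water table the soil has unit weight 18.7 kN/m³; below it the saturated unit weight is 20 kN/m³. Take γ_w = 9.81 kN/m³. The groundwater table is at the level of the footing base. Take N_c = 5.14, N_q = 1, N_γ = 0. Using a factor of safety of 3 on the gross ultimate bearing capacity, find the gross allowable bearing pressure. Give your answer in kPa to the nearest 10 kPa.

q_all ≈ 220 kPa

q = γ·D_f = 18.7 × 1.4 = 26.18 kPa.
c·N_c = 122 × 5.14 = 627.08 kPa
q·N_q = 26.18 × 1 = 26.18 kPa
q_ult = 627.08 + 26.18 = 653.26 kPa.
q_all = 653.26 / 3 = 217.75 kPa.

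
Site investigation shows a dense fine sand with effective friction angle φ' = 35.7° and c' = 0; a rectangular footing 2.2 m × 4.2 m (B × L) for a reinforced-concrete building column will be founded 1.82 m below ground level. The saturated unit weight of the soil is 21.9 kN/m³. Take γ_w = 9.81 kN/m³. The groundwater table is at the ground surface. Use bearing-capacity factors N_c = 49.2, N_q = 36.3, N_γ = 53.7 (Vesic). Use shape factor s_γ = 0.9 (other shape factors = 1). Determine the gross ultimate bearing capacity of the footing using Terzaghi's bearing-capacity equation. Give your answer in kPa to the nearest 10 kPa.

q_ult ≈ 1440 kPa

Water table at ground surface, so effective unit weight γ' = 21.9 − 9.81 = 12.09 kN/m³ is used throughout; overburden q = 12.09 × 1.82 = 22.004 kPa; the same γ' applies in the ½γBN_γ term.
Surcharge term q·N_q = 22.004 × 36.3 = 798.74 kPa; self-weight term 0.5·γ·B·N_γ·s_γ = 0.5 × 12.09 × 2.2 × 53.7 × 0.9 = 642.74 kPa.
q_ult = 798.74 + 642.74 = 1441.5 kPa.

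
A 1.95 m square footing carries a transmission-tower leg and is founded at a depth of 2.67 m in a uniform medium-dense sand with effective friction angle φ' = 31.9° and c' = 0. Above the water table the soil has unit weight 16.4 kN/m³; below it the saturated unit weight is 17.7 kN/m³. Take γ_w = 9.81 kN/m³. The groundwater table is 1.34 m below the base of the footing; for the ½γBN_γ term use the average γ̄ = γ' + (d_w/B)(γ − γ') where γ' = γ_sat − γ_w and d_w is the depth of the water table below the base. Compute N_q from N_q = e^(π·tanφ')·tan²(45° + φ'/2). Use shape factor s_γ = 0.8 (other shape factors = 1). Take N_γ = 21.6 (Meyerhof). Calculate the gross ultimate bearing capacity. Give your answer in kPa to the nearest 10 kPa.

q_ult ≈ 1230 kPa

tan31.9° = 0.6224, so N_q = e^(π×0.6224)·tan²(60.95°) = 7.067 × 3.241 = 22.91.
Overburden at base level: q = 16.4 × 2.67 = 43.788 kPa.
The water table is 1.34 m below the base (< B = 1.95 m), so the ½γBN_γ term uses γ̄ = γ' + (d_w/B)(γ − γ') = 7.89 + (1.34/1.95)(16.4 − 7.89) = 13.738 kN/m³.
Surcharge term q·N_q = 43.788 × 22.907 = 1003 kPa; self-weight term 0.5·γ·B·N_γ·s_γ = 0.5 × 13.738 × 1.95 × 21.6 × 0.8 = 231.46 kPa.
q_ult = 1003 + 231.46 = 1234.5 kPa.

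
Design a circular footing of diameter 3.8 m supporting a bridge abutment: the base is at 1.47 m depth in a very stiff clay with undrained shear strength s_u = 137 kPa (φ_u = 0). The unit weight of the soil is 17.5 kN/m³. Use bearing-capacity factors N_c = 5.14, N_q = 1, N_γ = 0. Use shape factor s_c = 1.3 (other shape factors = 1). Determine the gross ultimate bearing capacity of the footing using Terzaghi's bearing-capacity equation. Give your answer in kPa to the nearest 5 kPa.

q_ult ≈ 940 kPa

Overburden at base level: q = 17.5 × 1.47 = 25.725 kPa.
Cohesion term c·N_c·s_c = 137 × 5.14 × 1.3 = 915.43 kPa; surcharge term q·N_q = 25.725 × 1 = 25.725 kPa.
q_ult = 915.43 + 25.725 = 941.16 kPa.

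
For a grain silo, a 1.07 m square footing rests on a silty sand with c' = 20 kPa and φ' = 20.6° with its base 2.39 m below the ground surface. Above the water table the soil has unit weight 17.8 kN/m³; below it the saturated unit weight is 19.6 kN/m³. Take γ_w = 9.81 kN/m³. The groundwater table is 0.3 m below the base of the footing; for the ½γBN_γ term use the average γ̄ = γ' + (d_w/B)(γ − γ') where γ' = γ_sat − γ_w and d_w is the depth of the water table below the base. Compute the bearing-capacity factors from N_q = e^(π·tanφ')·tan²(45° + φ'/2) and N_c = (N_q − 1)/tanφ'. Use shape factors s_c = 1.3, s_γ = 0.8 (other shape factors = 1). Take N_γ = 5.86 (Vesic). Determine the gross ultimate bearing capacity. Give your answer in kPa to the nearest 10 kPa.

tan20.6° = 0.3759, so N_q = e^(π×0.3759)·tan²(55.3°) = 3.257 × 2.086 = 6.79.
N_c = (6.79 − 1)/tan20.6° = 15.41.
q = γ·D_f = 17.8 × 2.39 = 42.542 kPa.
γ' = 9.79 kN/m³; averaging over the depth B below the base, γ̄ = γ' + (d_w/B)(γ − γ') = 12.036 kN/m³.
c·N_c·s_c = 20 × 15.413 × 1.3 = 400.73 kPa
q·N_q = 42.542 × 6.7933 = 289 kPa
0.5·γ·B·N_γ·s_γ = 0.5 × 12.036 × 1.07 × 5.86 × 0.8 = 30.187 kPa
q_ult = 400.73 + 289 + 30.187 = 719.92 kPa.

q_ult ≈ 720 kPa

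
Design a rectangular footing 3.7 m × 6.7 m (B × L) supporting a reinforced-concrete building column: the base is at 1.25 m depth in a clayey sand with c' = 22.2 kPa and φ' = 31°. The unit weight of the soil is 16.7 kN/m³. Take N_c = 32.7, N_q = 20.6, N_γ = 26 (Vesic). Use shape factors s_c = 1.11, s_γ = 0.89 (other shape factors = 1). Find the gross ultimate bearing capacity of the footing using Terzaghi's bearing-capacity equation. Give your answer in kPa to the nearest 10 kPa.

Overburden at base level: q = 16.7 × 1.25 = 20.875 kPa.
Cohesion term c·N_c·s_c = 22.2 × 32.7 × 1.11 = 805.79 kPa; surcharge term q·N_q = 20.875 × 20.6 = 430.03 kPa; self-weight term 0.5·γ·B·N_γ·s_γ = 0.5 × 16.7 × 3.7 × 26 × 0.89 = 714.91 kPa.
q_ult = 805.79 + 430.03 + 714.91 = 1950.7 kPa.

q_ult ≈ 1950 kPa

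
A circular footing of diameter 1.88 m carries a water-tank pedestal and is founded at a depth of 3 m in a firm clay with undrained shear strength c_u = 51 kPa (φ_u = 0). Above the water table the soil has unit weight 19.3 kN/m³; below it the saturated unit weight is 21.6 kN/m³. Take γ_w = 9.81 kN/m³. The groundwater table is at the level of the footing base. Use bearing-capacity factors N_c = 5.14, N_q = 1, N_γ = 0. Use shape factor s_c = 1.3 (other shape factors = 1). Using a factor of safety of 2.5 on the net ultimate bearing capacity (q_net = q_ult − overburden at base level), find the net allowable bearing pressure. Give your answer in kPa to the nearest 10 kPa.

Overburden at base level: q = 19.3 × 3 = 57.9 kPa.
Cohesion term c·N_c·s_c = 51 × 5.14 × 1.3 = 340.78 kPa; surcharge term q·N_q = 57.9 × 1 = 57.9 kPa.
q_ult = 340.78 + 57.9 = 398.68 kPa.
q_net = 398.68 − 57.9 = 340.78 kPa.
q_all(net) = 340.78 / 2.5 = 136.31 kPa.

q_all(net) ≈ 140 kPa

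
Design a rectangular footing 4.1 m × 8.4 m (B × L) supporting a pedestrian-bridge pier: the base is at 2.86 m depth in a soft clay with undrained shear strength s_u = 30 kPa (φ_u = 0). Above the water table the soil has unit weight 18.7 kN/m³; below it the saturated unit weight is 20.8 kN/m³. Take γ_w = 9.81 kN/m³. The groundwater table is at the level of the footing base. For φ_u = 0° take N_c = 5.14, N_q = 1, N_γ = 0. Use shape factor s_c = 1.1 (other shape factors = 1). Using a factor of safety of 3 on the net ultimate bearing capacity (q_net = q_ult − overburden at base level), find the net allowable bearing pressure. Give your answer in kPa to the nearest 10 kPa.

q_all(net) ≈ 60 kPa

Overburden at base level: q = 18.7 × 2.86 = 53.482 kPa.
Cohesion term c·N_c·s_c = 30 × 5.14 × 1.1 = 169.62 kPa; surcharge term q·N_q = 53.482 × 1 = 53.482 kPa.
q_ult = 169.62 + 53.482 = 223.1 kPa.
q_net = 223.1 − 53.482 = 169.62 kPa.
q_all(net) = 169.62 / 3 = 56.54 kPa.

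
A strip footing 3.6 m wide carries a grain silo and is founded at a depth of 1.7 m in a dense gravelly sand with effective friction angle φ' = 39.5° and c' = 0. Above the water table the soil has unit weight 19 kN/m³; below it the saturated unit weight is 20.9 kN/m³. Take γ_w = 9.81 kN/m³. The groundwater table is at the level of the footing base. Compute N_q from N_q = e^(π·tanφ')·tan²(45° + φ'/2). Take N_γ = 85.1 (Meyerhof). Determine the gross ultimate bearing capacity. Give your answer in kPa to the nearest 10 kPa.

tan39.5° = 0.8243, so N_q = e^(π×0.8243)·tan²(64.75°) = 13.326 × 4.496 = 59.91.
Effective surcharge at the founding depth q = γ·D_f = 19 × 1.7 = 32.3 kPa.
The water table coincides with the base, so in the self-weight term γ → γ' = 11.09 kN/m³.
q_ult = q·N_q + 0.5·γ·B·N_γ
     = 32.3 × 59.91 + 0.5 × 11.09 × 3.6 × 85.1
     = 1935.1 + 1698.8 = 3633.9 kPa.

q_ult ≈ 3630 kPa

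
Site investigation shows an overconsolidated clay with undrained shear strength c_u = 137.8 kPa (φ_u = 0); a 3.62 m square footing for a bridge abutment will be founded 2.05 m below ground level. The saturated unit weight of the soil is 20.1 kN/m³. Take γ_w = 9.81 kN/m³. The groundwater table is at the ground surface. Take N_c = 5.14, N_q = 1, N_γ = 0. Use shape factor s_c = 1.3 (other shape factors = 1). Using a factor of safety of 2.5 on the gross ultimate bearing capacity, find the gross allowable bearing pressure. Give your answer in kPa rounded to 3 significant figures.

With the water table at the surface the whole profile is submerged: γ' = 20.1 − 9.81 = 10.29 kN/m³, so q = γ'·D_f = 21.095 kPa.
q_ult = c·N_c·s_c + q·N_q
     = 137.8 × 5.14 × 1.3 + 21.095 × 1
     = 920.78 + 21.095 = 941.87 kPa.
q_all = 941.87 / 2.5 = 376.75 kPa.

q_all ≈ 377 kPa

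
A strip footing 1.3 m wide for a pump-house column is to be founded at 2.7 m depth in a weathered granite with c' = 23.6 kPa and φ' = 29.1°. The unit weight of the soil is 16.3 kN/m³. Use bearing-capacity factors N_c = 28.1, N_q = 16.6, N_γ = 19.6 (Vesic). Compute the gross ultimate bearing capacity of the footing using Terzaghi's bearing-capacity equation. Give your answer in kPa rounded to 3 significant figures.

q_ult ≈ 1600 kPa

Effective surcharge at the founding depth q = γ·D_f = 16.3 × 2.7 = 44.01 kPa.
q_ult = c·N_c + q·N_q + 0.5·γ·B·N_γ
     = 23.6 × 28.1 + 44.01 × 16.6 + 0.5 × 16.3 × 1.3 × 19.6
     = 663.16 + 730.57 + 207.66 = 1601.4 kPa.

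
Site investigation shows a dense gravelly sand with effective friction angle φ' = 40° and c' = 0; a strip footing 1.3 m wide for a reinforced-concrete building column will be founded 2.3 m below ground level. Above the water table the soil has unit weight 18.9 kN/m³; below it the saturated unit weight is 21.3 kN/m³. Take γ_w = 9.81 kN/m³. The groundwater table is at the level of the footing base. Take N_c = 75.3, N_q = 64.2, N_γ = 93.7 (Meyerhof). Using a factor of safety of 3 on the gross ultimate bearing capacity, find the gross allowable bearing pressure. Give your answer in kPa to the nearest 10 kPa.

q_all ≈ 1160 kPa

Overburden at base level: q = 18.9 × 2.3 = 43.47 kPa.
Below the base the soil is submerged, so the ½γBN_γ term uses γ' = 21.3 − 9.81 = 11.49 kN/m³.
Surcharge term q·N_q = 43.47 × 64.2 = 2790.8 kPa; self-weight term 0.5·γ·B·N_γ = 0.5 × 11.49 × 1.3 × 93.7 = 699.8 kPa.
q_ult = 2790.8 + 699.8 = 3490.6 kPa.
q_all = 3490.6 / 3 = 1163.5 kPa.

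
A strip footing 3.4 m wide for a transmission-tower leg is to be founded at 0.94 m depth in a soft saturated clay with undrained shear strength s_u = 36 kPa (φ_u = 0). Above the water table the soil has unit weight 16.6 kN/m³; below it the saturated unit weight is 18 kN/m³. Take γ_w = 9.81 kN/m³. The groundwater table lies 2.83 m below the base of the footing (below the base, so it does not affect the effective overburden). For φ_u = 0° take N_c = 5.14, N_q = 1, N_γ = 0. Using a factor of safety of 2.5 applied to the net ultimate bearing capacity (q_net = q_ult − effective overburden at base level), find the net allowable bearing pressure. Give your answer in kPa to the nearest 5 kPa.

q_all(net) ≈ 75 kPa

Overburden at base level: q = 16.6 × 0.94 = 15.604 kPa.
Cohesion term c·N_c = 36 × 5.14 = 185.04 kPa; surcharge term q·N_q = 15.604 × 1 = 15.604 kPa.
q_ult = 185.04 + 15.604 = 200.64 kPa.
Net ultimate: q_net = 200.64 − 15.604 = 185.04 kPa.
q_all(net) = 185.04 / 2.5 = 74.016 kPa.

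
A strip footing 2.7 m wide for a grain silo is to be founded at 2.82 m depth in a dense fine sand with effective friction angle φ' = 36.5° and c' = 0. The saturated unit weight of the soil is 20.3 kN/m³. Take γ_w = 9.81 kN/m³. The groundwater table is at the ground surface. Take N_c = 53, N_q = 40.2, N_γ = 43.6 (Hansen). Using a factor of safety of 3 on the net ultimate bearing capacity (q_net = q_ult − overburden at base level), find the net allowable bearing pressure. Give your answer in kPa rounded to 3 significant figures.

Water table at ground surface, so effective unit weight γ' = 20.3 − 9.81 = 10.49 kN/m³ is used throughout; overburden q = 10.49 × 2.82 = 29.582 kPa; the same γ' applies in the ½γBN_γ term.
Surcharge term q·N_q = 29.582 × 40.2 = 1189.2 kPa; self-weight term 0.5·γ·B·N_γ = 0.5 × 10.49 × 2.7 × 43.6 = 617.44 kPa.
q_ult = 1189.2 + 617.44 = 1806.6 kPa.
q_net = 1806.6 − 29.582 = 1777 kPa.
q_all(net) = 1777 / 3 = 592.35 kPa.

q_all(net) ≈ 592 kPa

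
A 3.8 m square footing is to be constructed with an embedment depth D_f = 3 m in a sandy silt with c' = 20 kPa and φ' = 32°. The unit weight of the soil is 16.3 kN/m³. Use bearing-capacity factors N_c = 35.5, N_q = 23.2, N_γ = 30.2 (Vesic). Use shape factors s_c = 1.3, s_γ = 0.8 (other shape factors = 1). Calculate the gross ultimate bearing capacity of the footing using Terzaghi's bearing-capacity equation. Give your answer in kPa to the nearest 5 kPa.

q_ult ≈ 2805 kPa

q = γ·D_f = 16.3 × 3 = 48.9 kPa.
c·N_c·s_c = 20 × 35.5 × 1.3 = 923 kPa
q·N_q = 48.9 × 23.2 = 1134.5 kPa
0.5·γ·B·N_γ·s_γ = 0.5 × 16.3 × 3.8 × 30.2 × 0.8 = 748.24 kPa
q_ult = 923 + 1134.5 + 748.24 = 2805.7 kPa.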